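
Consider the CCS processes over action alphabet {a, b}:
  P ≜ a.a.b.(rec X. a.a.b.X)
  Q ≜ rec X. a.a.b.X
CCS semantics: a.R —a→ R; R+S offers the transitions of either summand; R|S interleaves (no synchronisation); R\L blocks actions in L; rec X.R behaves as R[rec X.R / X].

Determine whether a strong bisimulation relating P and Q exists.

LTS(P): 4 reachable states
  m0 = a.a.b.(rec X. a.a.b.X) :: ··a··> m1
  m1 = a.b.(rec X. a.a.b.X) :: ··a··> m2
  m2 = b.(rec X. a.a.b.X) :: ··b··> m3
  m3 = rec X. a.a.b.X :: ··a··> m1
LTS(Q): 3 reachable states
  n0 = rec X. a.a.b.X :: ··a··> n1
  n1 = a.b.(rec X. a.a.b.X) :: ··a··> n2
  n2 = b.(rec X. a.a.b.X) :: ··b··> n0
Bisimilarity quotient blocks:
  B0 = {m0, m3, n0}
  B1 = {m1, n1}
  B2 = {m2, n2}
m0 ∈ B0, n0 ∈ B0 → same block

bisimilar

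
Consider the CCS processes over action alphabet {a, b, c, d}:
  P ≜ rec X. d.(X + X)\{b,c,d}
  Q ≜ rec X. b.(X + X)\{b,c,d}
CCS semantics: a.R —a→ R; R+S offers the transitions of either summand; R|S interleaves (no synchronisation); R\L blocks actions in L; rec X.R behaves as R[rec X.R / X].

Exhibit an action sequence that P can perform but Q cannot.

d

LTS(P): 2 reachable states
  s0 = rec X. d.(X + X)\{b,c,d} | -d-> s1
  s1 = ((rec X. d.(X + X)\{b,c,d}) + (rec X. d.(X + X)\{b,c,d}))\{b,c,d} | ∅
LTS(Q): 2 reachable states
  t0 = rec X. b.(X + X)\{b,c,d} | -b-> t1
  t1 = ((rec X. b.(X + X)\{b,c,d}) + (rec X. b.(X + X)\{b,c,d}))\{b,c,d} | ∅
Trace ⟨d⟩ through P, begin at {s0}:
  after d @ step 1: {s1}
  ✓ P
Trace ⟨d⟩ through Q, begin at {t0}:
  after d @ step 1: ∅  — Q cannot continue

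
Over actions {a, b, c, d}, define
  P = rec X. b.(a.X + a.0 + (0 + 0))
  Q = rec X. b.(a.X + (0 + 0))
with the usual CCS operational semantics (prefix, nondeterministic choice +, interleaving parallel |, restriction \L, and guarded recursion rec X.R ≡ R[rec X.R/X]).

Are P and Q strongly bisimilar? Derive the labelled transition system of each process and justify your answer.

not bisimilar

Reachable graph of P (3 states):
  m0 = rec X. b.(a.X + a.0 + (0 + 0)) | —b→ m1
  m1 = a.(rec X. b.(a.X + a.0 + (0 + 0))) + a.0 + (0 + 0) | —a→ m0, —a→ m2
  m2 = 0 | stopped
Reachable graph of Q (2 states):
  n0 = rec X. b.(a.X + (0 + 0)) | —b→ n1
  n1 = a.(rec X. b.(a.X + (0 + 0))) + (0 + 0) | —a→ n0
Partition-refinement fixed point:
  B0 = {m0}
  B1 = {m1}
  B2 = {m2}
  B3 = {n0}
  B4 = {n1}
m0 ∈ B0, n0 ∈ B3 → different blocks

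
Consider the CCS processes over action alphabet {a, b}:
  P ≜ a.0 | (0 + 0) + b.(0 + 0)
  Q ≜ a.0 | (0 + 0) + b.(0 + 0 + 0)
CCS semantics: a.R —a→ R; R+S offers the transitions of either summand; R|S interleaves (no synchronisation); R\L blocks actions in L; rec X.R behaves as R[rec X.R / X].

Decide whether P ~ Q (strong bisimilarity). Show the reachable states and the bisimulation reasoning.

P ~ Q

Reachable graph of P (3 states):
  p0 = a.0 | (0 + 0) + b.(0 + 0) has moves —a→ p1, —b→ p2
  p1 = 0 | (0 + 0) has moves (no moves)
  p2 = 0 + 0 has moves (no moves)
Reachable graph of Q (3 states):
  q0 = a.0 | (0 + 0) + b.(0 + 0 + 0) has moves —a→ q1, —b→ q2
  q1 = 0 | (0 + 0) has moves (no moves)
  q2 = 0 + 0 + 0 has moves (no moves)
Bisimilarity quotient blocks:
  B0 = {p0, q0}
  B1 = {p1, p2, q1, q2}
p0 ∈ B0, q0 ∈ B0 → same block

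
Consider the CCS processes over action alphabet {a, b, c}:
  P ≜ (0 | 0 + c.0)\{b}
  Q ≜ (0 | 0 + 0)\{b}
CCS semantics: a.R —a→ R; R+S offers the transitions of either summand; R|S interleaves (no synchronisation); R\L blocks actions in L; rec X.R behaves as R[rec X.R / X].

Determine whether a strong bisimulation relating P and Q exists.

not bisimilar

Reachable graph of P (2 states):
  s0 = (0 | 0 + c.0)\{b} | —c→ s1
  s1 = 0\{b} | (no moves)
Reachable graph of Q (1 states):
  t0 = (0 | 0 + 0)\{b} | (no moves)
Coarsest stable partition (strong bisimilarity classes):
  B0 = {s0}
  B1 = {s1, t0}
s0 ∈ B0, t0 ∈ B1 → different blocks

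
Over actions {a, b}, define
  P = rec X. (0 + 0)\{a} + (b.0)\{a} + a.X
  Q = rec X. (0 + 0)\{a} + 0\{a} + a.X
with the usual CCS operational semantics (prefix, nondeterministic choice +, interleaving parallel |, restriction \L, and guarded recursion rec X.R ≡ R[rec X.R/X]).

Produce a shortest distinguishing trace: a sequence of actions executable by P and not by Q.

LTS(P): 2 reachable states
  s0 = rec X. (0 + 0)\{a} + (b.0)\{a} + a.X | =a=> s0, =b=> s1
  s1 = 0\{a} | ∅
LTS(Q): 1 reachable states
  t0 = rec X. (0 + 0)\{a} + 0\{a} + a.X | =a=> t0
Trace ⟨b⟩ through P, begin at {s0}:
  after b @ step 1: {s1}
  P completes σ.
Trace ⟨b⟩ through Q, begin at {t0}:
  after b @ step 1: no successor for Q

b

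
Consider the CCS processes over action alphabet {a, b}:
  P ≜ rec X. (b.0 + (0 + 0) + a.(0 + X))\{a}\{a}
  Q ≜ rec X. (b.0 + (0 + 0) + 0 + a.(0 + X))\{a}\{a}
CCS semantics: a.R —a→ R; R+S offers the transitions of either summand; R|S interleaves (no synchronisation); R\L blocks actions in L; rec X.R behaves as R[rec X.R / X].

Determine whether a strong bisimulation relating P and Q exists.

bisimilar

P's transition system — 2 states:
  s0 = rec X. (b.0 + (0 + 0) + a.(0 + X))\{a}\{a} has moves ··b··> s1
  s1 = 0\{a}\{a} has moves stopped
Q's transition system — 2 states:
  t0 = rec X. (b.0 + (0 + 0) + 0 + a.(0 + X))\{a}\{a} has moves ··b··> t1
  t1 = 0\{a}\{a} has moves stopped
Coarsest stable partition (strong bisimilarity classes):
  B0 = {s0, t0}
  B1 = {s1, t1}
s0 ∈ B0, t0 ∈ B0 → same block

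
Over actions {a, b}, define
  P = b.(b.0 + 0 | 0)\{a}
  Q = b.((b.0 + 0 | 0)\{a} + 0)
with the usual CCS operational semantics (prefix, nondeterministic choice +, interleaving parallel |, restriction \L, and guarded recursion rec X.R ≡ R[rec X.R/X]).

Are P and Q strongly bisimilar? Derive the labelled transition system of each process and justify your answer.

Reachable graph of P (3 states):
  u0 = b.(b.0 + 0 | 0)\{a} ⊢ ··b··> u1
  u1 = (b.0 + 0 | 0)\{a} ⊢ ··b··> u2
  u2 = 0\{a} ⊢ deadlocked
Reachable graph of Q (3 states):
  v0 = b.((b.0 + 0 | 0)\{a} + 0) ⊢ ··b··> v1
  v1 = (b.0 + 0 | 0)\{a} + 0 ⊢ ··b··> v2
  v2 = 0\{a} ⊢ deadlocked
Coarsest stable partition (strong bisimilarity classes):
  B0 = {u0, v0}
  B1 = {u1, v1}
  B2 = {u2, v2}
u0 ∈ B0, v0 ∈ B0 → same block

bisimilar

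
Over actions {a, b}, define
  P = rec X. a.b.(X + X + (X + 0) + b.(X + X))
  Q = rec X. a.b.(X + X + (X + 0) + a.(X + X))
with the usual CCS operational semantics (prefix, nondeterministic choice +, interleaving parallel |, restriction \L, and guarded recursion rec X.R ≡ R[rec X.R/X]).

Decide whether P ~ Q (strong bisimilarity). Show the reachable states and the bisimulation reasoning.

Reachable graph of P (4 states):
  m0 = rec X. a.b.(X + X + (X + 0) + b.(X + X)) :: -a-> m1
  m1 = b.((rec X. a.b.(X + X + (X + 0) + b.(X + X))) + (rec X. a.b.(X + X + (X + 0) + b.(X + X))) + ((rec X. a.b.(X + X + (X + 0) + b.(X + X))) + 0) + b.((rec X. a.b.(X + X + (X + 0) + b.(X + X))) + (rec X. a.b.(X + X + (X + 0) + b.(X + X))))) :: -b-> m2
  m2 = (rec X. a.b.(X + X + (X + 0) + b.(X + X))) + (rec X. a.b.(X + X + (X + 0) + b.(X + X))) + ((rec X. a.b.(X + X + (X + 0) + b.(X + X))) + 0) + b.((rec X. a.b.(X + X + (X + 0) + b.(X + X))) + (rec X. a.b.(X + X + (X + 0) + b.(X + X)))) :: -a-> m1, -b-> m3
  m3 = (rec X. a.b.(X + X + (X + 0) + b.(X + X))) + (rec X. a.b.(X + X + (X + 0) + b.(X + X))) :: -a-> m1
Reachable graph of Q (4 states):
  n0 = rec X. a.b.(X + X + (X + 0) + a.(X + X)) :: -a-> n1
  n1 = b.((rec X. a.b.(X + X + (X + 0) + a.(X + X))) + (rec X. a.b.(X + X + (X + 0) + a.(X + X))) + ((rec X. a.b.(X + X + (X + 0) + a.(X + X))) + 0) + a.((rec X. a.b.(X + X + (X + 0) + a.(X + X))) + (rec X. a.b.(X + X + (X + 0) + a.(X + X))))) :: -b-> n2
  n2 = (rec X. a.b.(X + X + (X + 0) + a.(X + X))) + (rec X. a.b.(X + X + (X + 0) + a.(X + X))) + ((rec X. a.b.(X + X + (X + 0) + a.(X + X))) + 0) + a.((rec X. a.b.(X + X + (X + 0) + a.(X + X))) + (rec X. a.b.(X + X + (X + 0) + a.(X + X)))) :: -a-> n1, -a-> n3
  n3 = (rec X. a.b.(X + X + (X + 0) + a.(X + X))) + (rec X. a.b.(X + X + (X + 0) + a.(X + X))) :: -a-> n1
Partition-refinement fixed point:
  B0 = {m0, m3}
  B1 = {m1}
  B2 = {m2}
  B3 = {n0, n3}
  B4 = {n1}
  B5 = {n2}
m0 ∈ B0, n0 ∈ B3 → different blocks

P ≁ Q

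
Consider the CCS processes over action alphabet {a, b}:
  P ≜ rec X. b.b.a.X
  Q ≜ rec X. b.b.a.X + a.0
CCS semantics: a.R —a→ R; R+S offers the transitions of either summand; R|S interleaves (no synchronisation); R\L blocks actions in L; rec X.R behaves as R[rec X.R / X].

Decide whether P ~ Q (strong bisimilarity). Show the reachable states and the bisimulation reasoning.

not bisimilar

LTS(P): 3 reachable states
  s0 = rec X. b.b.a.X has moves ··b··> s1
  s1 = b.a.(rec X. b.b.a.X) has moves ··b··> s2
  s2 = a.(rec X. b.b.a.X) has moves ··a··> s0
LTS(Q): 4 reachable states
  t0 = rec X. b.b.a.X + a.0 has moves ··a··> t1, ··b··> t2
  t1 = 0 has moves ∅
  t2 = b.a.(rec X. b.b.a.X + a.0) has moves ··b··> t3
  t3 = a.(rec X. b.b.a.X + a.0) has moves ··a··> t0
Partition-refinement fixed point:
  B0 = {s0}
  B1 = {s1}
  B2 = {s2}
  B3 = {t0}
  B4 = {t1}
  B5 = {t2}
  B6 = {t3}
s0 ∈ B0, t0 ∈ B3 → different blocks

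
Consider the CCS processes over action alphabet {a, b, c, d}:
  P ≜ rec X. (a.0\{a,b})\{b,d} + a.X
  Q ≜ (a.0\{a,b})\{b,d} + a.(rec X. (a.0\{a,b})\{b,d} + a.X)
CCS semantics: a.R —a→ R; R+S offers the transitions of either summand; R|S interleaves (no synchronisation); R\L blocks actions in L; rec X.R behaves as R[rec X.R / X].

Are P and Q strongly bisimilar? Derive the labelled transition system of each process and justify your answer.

YES

Reachable graph of P (2 states):
  m0 = rec X. (a.0\{a,b})\{b,d} + a.X | =a=> m0, =a=> m1
  m1 = 0\{a,b}\{b,d} | ∅
Reachable graph of Q (3 states):
  n0 = (a.0\{a,b})\{b,d} + a.(rec X. (a.0\{a,b})\{b,d} + a.X) | =a=> n1, =a=> n2
  n1 = 0\{a,b}\{b,d} | ∅
  n2 = rec X. (a.0\{a,b})\{b,d} + a.X | =a=> n1, =a=> n2
Partition-refinement fixed point:
  B0 = {m0, n0, n2}
  B1 = {m1, n1}
m0 ∈ B0, n0 ∈ B0 → same block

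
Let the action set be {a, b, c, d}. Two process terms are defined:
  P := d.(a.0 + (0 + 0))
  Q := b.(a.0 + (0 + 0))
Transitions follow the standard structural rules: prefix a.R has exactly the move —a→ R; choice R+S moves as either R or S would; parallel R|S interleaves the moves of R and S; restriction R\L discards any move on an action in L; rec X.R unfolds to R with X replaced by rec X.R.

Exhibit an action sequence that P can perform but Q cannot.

d

LTS(P): 3 reachable states
  m0 = d.(a.0 + (0 + 0)) has moves --d--▸ m1
  m1 = a.0 + (0 + 0) has moves --a--▸ m2
  m2 = 0 has moves deadlocked
LTS(Q): 3 reachable states
  n0 = b.(a.0 + (0 + 0)) has moves --b--▸ n1
  n1 = a.0 + (0 + 0) has moves --a--▸ n2
  n2 = 0 has moves deadlocked
Run σ = ⟨d⟩ on P: start {m0}
  after d @ step 1: {m1}
  ✓ P
Run σ = ⟨d⟩ on Q: start {n0}
  after d @ step 1: ∅  — Q cannot continue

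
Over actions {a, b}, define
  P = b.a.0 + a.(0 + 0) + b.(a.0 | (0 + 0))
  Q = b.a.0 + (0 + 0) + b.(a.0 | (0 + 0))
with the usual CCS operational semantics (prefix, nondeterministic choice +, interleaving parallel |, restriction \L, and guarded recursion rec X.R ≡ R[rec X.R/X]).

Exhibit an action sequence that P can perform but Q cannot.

a

LTS(P): 6 reachable states
  u0 = b.a.0 + a.(0 + 0) + b.(a.0 | (0 + 0)) ⊢ —a→ u1, —b→ u2, —b→ u3
  u1 = 0 + 0 ⊢ stopped
  u2 = a.0 ⊢ —a→ u4
  u3 = a.0 | (0 + 0) ⊢ —a→ u5
  u4 = 0 ⊢ stopped
  u5 = 0 | (0 + 0) ⊢ stopped
LTS(Q): 5 reachable states
  v0 = b.a.0 + (0 + 0) + b.(a.0 | (0 + 0)) ⊢ —b→ v1, —b→ v2
  v1 = a.0 ⊢ —a→ v3
  v2 = a.0 | (0 + 0) ⊢ —a→ v4
  v3 = 0 ⊢ stopped
  v4 = 0 | (0 + 0) ⊢ stopped
Executing a from P (initial set {u0}):
  step 1 (a): {u1}
  — P admits the full trace.
Executing a from Q (initial set {v0}):
  step 1 (a): no successor for Q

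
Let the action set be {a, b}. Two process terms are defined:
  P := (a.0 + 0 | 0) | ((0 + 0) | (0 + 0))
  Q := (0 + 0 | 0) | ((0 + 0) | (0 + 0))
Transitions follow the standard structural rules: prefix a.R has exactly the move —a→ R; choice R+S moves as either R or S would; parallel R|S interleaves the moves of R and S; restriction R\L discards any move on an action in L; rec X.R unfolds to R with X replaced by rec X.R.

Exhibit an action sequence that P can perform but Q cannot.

P's transition system — 2 states:
  u0 = (a.0 + 0 | 0) | ((0 + 0) | (0 + 0)) | —a→ u1
  u1 = 0 | ((0 + 0) | (0 + 0)) | deadlocked
Q's transition system — 1 states:
  v0 = (0 + 0 | 0) | ((0 + 0) | (0 + 0)) | deadlocked
Run σ = ⟨a⟩ on P: start {u0}
  [1] a ⇒ {u1}
  ✓ P
Run σ = ⟨a⟩ on Q: start {v0}
  [1] a ⇒ ∅  — Q cannot continue

a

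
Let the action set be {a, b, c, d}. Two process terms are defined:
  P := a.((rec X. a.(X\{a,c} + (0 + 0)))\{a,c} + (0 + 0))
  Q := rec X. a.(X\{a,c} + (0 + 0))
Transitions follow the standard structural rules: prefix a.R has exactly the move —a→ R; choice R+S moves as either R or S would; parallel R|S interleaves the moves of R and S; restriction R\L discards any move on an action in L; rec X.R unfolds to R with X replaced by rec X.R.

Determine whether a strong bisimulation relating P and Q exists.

P ~ Q

P's transition system — 2 states:
  u0 = a.((rec X. a.(X\{a,c} + (0 + 0)))\{a,c} + (0 + 0)) → —a→ u1
  u1 = (rec X. a.(X\{a,c} + (0 + 0)))\{a,c} + (0 + 0) → deadlocked
Q's transition system — 2 states:
  v0 = rec X. a.(X\{a,c} + (0 + 0)) → —a→ v1
  v1 = (rec X. a.(X\{a,c} + (0 + 0)))\{a,c} + (0 + 0) → deadlocked
Bisimilarity quotient blocks:
  B0 = {u0, v0}
  B1 = {u1, v1}
u0 ∈ B0, v0 ∈ B0 → same block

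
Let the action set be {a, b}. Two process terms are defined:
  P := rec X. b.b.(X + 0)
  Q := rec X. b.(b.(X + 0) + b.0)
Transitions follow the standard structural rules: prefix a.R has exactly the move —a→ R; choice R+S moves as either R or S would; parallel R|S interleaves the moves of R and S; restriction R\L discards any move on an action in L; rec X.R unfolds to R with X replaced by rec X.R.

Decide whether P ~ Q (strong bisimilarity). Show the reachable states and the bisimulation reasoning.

LTS(P): 3 reachable states
  m0 = rec X. b.b.(X + 0) → =b=> m1
  m1 = b.((rec X. b.b.(X + 0)) + 0) → =b=> m2
  m2 = (rec X. b.b.(X + 0)) + 0 → =b=> m1
LTS(Q): 4 reachable states
  n0 = rec X. b.(b.(X + 0) + b.0) → =b=> n1
  n1 = b.((rec X. b.(b.(X + 0) + b.0)) + 0) + b.0 → =b=> n2, =b=> n3
  n2 = (rec X. b.(b.(X + 0) + b.0)) + 0 → =b=> n1
  n3 = 0 → ∅
Bisimilarity quotient blocks:
  B0 = {m0, m1, m2}
  B1 = {n0, n2}
  B2 = {n1}
  B3 = {n3}
m0 ∈ B0, n0 ∈ B1 → different blocks

not bisimilar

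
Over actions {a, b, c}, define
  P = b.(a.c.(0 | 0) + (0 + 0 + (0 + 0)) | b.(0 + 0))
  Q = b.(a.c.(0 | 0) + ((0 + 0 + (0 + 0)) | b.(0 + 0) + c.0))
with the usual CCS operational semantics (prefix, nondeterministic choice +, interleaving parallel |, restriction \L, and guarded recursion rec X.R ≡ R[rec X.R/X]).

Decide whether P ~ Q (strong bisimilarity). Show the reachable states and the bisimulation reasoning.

P ≁ Q

P's transition system — 5 states:
  m0 = b.(a.c.(0 | 0) + (0 + 0 + (0 + 0)) | b.(0 + 0)) has moves ··b··> m1
  m1 = a.c.(0 | 0) + (0 + 0 + (0 + 0)) | b.(0 + 0) has moves ··a··> m2, ··b··> m3
  m2 = c.(0 | 0) has moves ··c··> m4
  m3 = (0 + 0 + (0 + 0)) | (0 + 0) has moves ·
  m4 = 0 | 0 has moves ·
Q's transition system — 6 states:
  n0 = b.(a.c.(0 | 0) + ((0 + 0 + (0 + 0)) | b.(0 + 0) + c.0)) has moves ··b··> n1
  n1 = a.c.(0 | 0) + ((0 + 0 + (0 + 0)) | b.(0 + 0) + c.0) has moves ··a··> n2, ··b··> n3, ··c··> n4
  n2 = c.(0 | 0) has moves ··c··> n5
  n3 = (0 + 0 + (0 + 0)) | (0 + 0) has moves ·
  n4 = 0 has moves ·
  n5 = 0 | 0 has moves ·
Partition-refinement fixed point:
  B0 = {m0}
  B1 = {m1}
  B2 = {m2, n2}
  B3 = {m3, m4, n3, n4, n5}
  B4 = {n0}
  B5 = {n1}
m0 ∈ B0, n0 ∈ B4 → different blocks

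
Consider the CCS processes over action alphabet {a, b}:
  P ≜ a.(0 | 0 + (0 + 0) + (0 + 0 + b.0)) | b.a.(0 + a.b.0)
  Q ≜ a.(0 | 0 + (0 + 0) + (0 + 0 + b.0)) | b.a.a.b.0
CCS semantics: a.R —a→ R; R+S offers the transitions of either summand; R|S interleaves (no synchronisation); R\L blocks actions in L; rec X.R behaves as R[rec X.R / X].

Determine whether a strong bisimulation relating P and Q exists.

YES

Reachable graph of P (15 states):
  u0 = a.(0 | 0 + (0 + 0) + (0 + 0 + b.0)) | b.a.(0 + a.b.0) | -a-> u1, -b-> u2
  u1 = (0 | 0 + (0 + 0) + (0 + 0 + b.0)) | b.a.(0 + a.b.0) | -b-> u3, -b-> u4
  u2 = a.(0 | 0 + (0 + 0) + (0 + 0 + b.0)) | a.(0 + a.b.0) | -a-> u3, -a-> u5
  u3 = (0 | 0 + (0 + 0) + (0 + 0 + b.0)) | a.(0 + a.b.0) | -a-> u6, -b-> u7
  u4 = 0 | b.a.(0 + a.b.0) | -b-> u7
  u5 = a.(0 | 0 + (0 + 0) + (0 + 0 + b.0)) | (0 + a.b.0) | -a-> u6, -a-> u8
  u6 = (0 | 0 + (0 + 0) + (0 + 0 + b.0)) | (0 + a.b.0) | -a-> u9, -b-> u10
  u7 = 0 | a.(0 + a.b.0) | -a-> u10
  u8 = a.(0 | 0 + (0 + 0) + (0 + 0 + b.0)) | b.0 | -a-> u9, -b-> u11
  u9 = (0 | 0 + (0 + 0) + (0 + 0 + b.0)) | b.0 | -b-> u12, -b-> u13
  u10 = 0 | (0 + a.b.0) | -a-> u13
  u11 = a.(0 | 0 + (0 + 0) + (0 + 0 + b.0)) | 0 | -a-> u12
  u12 = (0 | 0 + (0 + 0) + (0 + 0 + b.0)) | 0 | -b-> u14
  u13 = 0 | b.0 | -b-> u14
  u14 = 0 | 0 | (no moves)
Reachable graph of Q (15 states):
  v0 = a.(0 | 0 + (0 + 0) + (0 + 0 + b.0)) | b.a.a.b.0 | -a-> v1, -b-> v2
  v1 = (0 | 0 + (0 + 0) + (0 + 0 + b.0)) | b.a.a.b.0 | -b-> v3, -b-> v4
  v2 = a.(0 | 0 + (0 + 0) + (0 + 0 + b.0)) | a.a.b.0 | -a-> v3, -a-> v5
  v3 = (0 | 0 + (0 + 0) + (0 + 0 + b.0)) | a.a.b.0 | -a-> v6, -b-> v7
  v4 = 0 | b.a.a.b.0 | -b-> v7
  v5 = a.(0 | 0 + (0 + 0) + (0 + 0 + b.0)) | a.b.0 | -a-> v6, -a-> v8
  v6 = (0 | 0 + (0 + 0) + (0 + 0 + b.0)) | a.b.0 | -a-> v9, -b-> v10
  v7 = 0 | a.a.b.0 | -a-> v10
  v8 = a.(0 | 0 + (0 + 0) + (0 + 0 + b.0)) | b.0 | -a-> v9, -b-> v11
  v9 = (0 | 0 + (0 + 0) + (0 + 0 + b.0)) | b.0 | -b-> v12, -b-> v13
  v10 = 0 | a.b.0 | -a-> v13
  v11 = a.(0 | 0 + (0 + 0) + (0 + 0 + b.0)) | 0 | -a-> v12
  v12 = (0 | 0 + (0 + 0) + (0 + 0 + b.0)) | 0 | -b-> v14
  v13 = 0 | b.0 | -b-> v14
  v14 = 0 | 0 | (no moves)
Coarsest stable partition (strong bisimilarity classes):
  B0 = {u0, v0}
  B1 = {u1, v1}
  B2 = {u3, v3}
  B3 = {u6, u8, v6, v8}
  B4 = {u10, u11, v10, v11}
  B5 = {u12, u13, v12, v13}
  B6 = {u14, v14}
  B7 = {u9, v9}
  B8 = {u7, v7}
  B9 = {u4, v4}
  B10 = {u2, v2}
  B11 = {u5, v5}
u0 ∈ B0, v0 ∈ B0 → same block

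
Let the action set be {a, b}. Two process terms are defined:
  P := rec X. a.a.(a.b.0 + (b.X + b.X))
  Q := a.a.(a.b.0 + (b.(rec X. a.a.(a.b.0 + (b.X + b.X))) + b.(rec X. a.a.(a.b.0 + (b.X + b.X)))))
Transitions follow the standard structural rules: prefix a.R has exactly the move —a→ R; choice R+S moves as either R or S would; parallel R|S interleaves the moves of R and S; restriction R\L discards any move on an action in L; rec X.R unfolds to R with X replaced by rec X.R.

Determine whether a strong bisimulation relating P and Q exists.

Reachable graph of P (5 states):
  s0 = rec X. a.a.(a.b.0 + (b.X + b.X)) ⊢ -a-> s1
  s1 = a.(a.b.0 + (b.(rec X. a.a.(a.b.0 + (b.X + b.X))) + b.(rec X. a.a.(a.b.0 + (b.X + b.X))))) ⊢ -a-> s2
  s2 = a.b.0 + (b.(rec X. a.a.(a.b.0 + (b.X + b.X))) + b.(rec X. a.a.(a.b.0 + (b.X + b.X)))) ⊢ -a-> s3, -b-> s0
  s3 = b.0 ⊢ -b-> s4
  s4 = 0 ⊢ (no moves)
Reachable graph of Q (6 states):
  t0 = a.a.(a.b.0 + (b.(rec X. a.a.(a.b.0 + (b.X + b.X))) + b.(rec X. a.a.(a.b.0 + (b.X + b.X))))) ⊢ -a-> t1
  t1 = a.(a.b.0 + (b.(rec X. a.a.(a.b.0 + (b.X + b.X))) + b.(rec X. a.a.(a.b.0 + (b.X + b.X))))) ⊢ -a-> t2
  t2 = a.b.0 + (b.(rec X. a.a.(a.b.0 + (b.X + b.X))) + b.(rec X. a.a.(a.b.0 + (b.X + b.X)))) ⊢ -a-> t3, -b-> t4
  t3 = b.0 ⊢ -b-> t5
  t4 = rec X. a.a.(a.b.0 + (b.X + b.X)) ⊢ -a-> t1
  t5 = 0 ⊢ (no moves)
Partition-refinement fixed point:
  B0 = {s0, t0, t4}
  B1 = {s1, t1}
  B2 = {s2, t2}
  B3 = {s3, t3}
  B4 = {s4, t5}
s0 ∈ B0, t0 ∈ B0 → same block

YES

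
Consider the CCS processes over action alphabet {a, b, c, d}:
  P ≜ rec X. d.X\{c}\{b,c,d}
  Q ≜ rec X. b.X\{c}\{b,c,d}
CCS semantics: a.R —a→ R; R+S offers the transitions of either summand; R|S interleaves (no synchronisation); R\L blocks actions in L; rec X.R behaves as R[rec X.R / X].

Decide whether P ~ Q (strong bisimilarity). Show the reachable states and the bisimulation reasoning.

P's transition system — 2 states:
  s0 = rec X. d.X\{c}\{b,c,d} ⊢ =d=> s1
  s1 = (rec X. d.X\{c}\{b,c,d})\{c}\{b,c,d} ⊢ deadlocked
Q's transition system — 2 states:
  t0 = rec X. b.X\{c}\{b,c,d} ⊢ =b=> t1
  t1 = (rec X. b.X\{c}\{b,c,d})\{c}\{b,c,d} ⊢ deadlocked
Partition-refinement fixed point:
  B0 = {s0}
  B1 = {s1, t1}
  B2 = {t0}
s0 ∈ B0, t0 ∈ B2 → different blocks

P ≁ Q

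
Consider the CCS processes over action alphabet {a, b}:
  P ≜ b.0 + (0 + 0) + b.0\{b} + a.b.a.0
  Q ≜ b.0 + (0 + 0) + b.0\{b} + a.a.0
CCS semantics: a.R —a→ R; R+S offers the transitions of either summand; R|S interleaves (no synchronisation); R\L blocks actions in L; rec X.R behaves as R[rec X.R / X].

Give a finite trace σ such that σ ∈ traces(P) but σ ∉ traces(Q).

ab

Reachable graph of P (5 states):
  m0 = b.0 + (0 + 0) + b.0\{b} + a.b.a.0 ⊢ -a-> m1, -b-> m2, -b-> m3
  m1 = b.a.0 ⊢ -b-> m4
  m2 = 0 ⊢ (no moves)
  m3 = 0\{b} ⊢ (no moves)
  m4 = a.0 ⊢ -a-> m2
Reachable graph of Q (4 states):
  n0 = b.0 + (0 + 0) + b.0\{b} + a.a.0 ⊢ -a-> n1, -b-> n2, -b-> n3
  n1 = a.0 ⊢ -a-> n2
  n2 = 0 ⊢ (no moves)
  n3 = 0\{b} ⊢ (no moves)
Executing ab from P (initial set {m0}):
  step 1 (a): {m1}
  step 2 (b): {m4}
  P completes σ.
Executing ab from Q (initial set {n0}):
  step 1 (a): {n1}
  step 2 (b): no successor for Q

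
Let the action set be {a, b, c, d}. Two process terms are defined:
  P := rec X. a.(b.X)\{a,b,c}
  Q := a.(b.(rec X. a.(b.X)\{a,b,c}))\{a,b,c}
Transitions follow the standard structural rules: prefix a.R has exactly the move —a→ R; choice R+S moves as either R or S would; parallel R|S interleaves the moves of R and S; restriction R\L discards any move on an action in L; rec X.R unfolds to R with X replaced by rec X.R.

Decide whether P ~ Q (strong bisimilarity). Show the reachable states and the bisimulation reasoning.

bisimilar

P's transition system — 2 states:
  m0 = rec X. a.(b.X)\{a,b,c} | =a=> m1
  m1 = (b.(rec X. a.(b.X)\{a,b,c}))\{a,b,c} | ·
Q's transition system — 2 states:
  n0 = a.(b.(rec X. a.(b.X)\{a,b,c}))\{a,b,c} | =a=> n1
  n1 = (b.(rec X. a.(b.X)\{a,b,c}))\{a,b,c} | ·
Bisimilarity quotient blocks:
  B0 = {m0, n0}
  B1 = {m1, n1}
m0 ∈ B0, n0 ∈ B0 → same block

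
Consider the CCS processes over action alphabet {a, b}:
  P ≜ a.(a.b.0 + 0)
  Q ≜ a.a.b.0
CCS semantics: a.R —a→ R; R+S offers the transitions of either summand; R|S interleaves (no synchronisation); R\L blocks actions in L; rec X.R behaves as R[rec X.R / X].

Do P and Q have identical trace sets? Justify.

P's transition system — 4 states:
  p0 = a.(a.b.0 + 0) | -a-> p1
  p1 = a.b.0 + 0 | -a-> p2
  p2 = b.0 | -b-> p3
  p3 = 0 | deadlocked
Q's transition system — 4 states:
  q0 = a.a.b.0 | -a-> q1
  q1 = a.b.0 | -a-> q2
  q2 = b.0 | -b-> q3
  q3 = 0 | deadlocked
Partition-refinement fixed point:
  B0 = {p0, q0}
  B1 = {p1, q1}
  B2 = {p2, q2}
  B3 = {p3, q3}
p0 ∈ B0, q0 ∈ B0 → same block
Bisimilar ⇒ trace-equivalent.

trace-equivalent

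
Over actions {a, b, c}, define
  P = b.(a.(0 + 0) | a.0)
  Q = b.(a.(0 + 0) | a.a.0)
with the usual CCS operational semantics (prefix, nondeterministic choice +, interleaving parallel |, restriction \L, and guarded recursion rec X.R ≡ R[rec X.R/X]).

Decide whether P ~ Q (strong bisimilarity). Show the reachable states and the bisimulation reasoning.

P's transition system — 5 states:
  m0 = b.(a.(0 + 0) | a.0) :: —b→ m1
  m1 = a.(0 + 0) | a.0 :: —a→ m2, —a→ m3
  m2 = (0 + 0) | a.0 :: —a→ m4
  m3 = a.(0 + 0) | 0 :: —a→ m4
  m4 = (0 + 0) | 0 :: stopped
Q's transition system — 7 states:
  n0 = b.(a.(0 + 0) | a.a.0) :: —b→ n1
  n1 = a.(0 + 0) | a.a.0 :: —a→ n2, —a→ n3
  n2 = (0 + 0) | a.a.0 :: —a→ n4
  n3 = a.(0 + 0) | a.0 :: —a→ n4, —a→ n5
  n4 = (0 + 0) | a.0 :: —a→ n6
  n5 = a.(0 + 0) | 0 :: —a→ n6
  n6 = (0 + 0) | 0 :: stopped
Coarsest stable partition (strong bisimilarity classes):
  B0 = {m0}
  B1 = {m1, n2, n3}
  B2 = {m2, m3, n4, n5}
  B3 = {m4, n6}
  B4 = {n0}
  B5 = {n1}
m0 ∈ B0, n0 ∈ B4 → different blocks

P ≁ Q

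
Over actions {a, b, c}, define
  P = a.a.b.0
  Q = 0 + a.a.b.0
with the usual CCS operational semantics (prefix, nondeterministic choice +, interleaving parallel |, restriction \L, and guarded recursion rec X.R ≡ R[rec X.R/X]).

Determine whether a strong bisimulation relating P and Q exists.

P ~ Q

LTS(P): 4 reachable states
  s0 = a.a.b.0 has moves -a-> s1
  s1 = a.b.0 has moves -a-> s2
  s2 = b.0 has moves -b-> s3
  s3 = 0 has moves (no moves)
LTS(Q): 4 reachable states
  t0 = 0 + a.a.b.0 has moves -a-> t1
  t1 = a.b.0 has moves -a-> t2
  t2 = b.0 has moves -b-> t3
  t3 = 0 has moves (no moves)
Bisimilarity quotient blocks:
  B0 = {s0, t0}
  B1 = {s1, t1}
  B2 = {s2, t2}
  B3 = {s3, t3}
s0 ∈ B0, t0 ∈ B0 → same block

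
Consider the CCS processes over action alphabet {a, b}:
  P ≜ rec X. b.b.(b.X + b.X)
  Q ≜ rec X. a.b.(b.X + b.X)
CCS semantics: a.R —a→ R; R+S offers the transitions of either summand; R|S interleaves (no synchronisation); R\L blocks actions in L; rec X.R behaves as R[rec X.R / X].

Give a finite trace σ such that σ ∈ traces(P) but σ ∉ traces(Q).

LTS(P): 3 reachable states
  m0 = rec X. b.b.(b.X + b.X) ⊢ --b--▸ m1
  m1 = b.(b.(rec X. b.b.(b.X + b.X)) + b.(rec X. b.b.(b.X + b.X))) ⊢ --b--▸ m2
  m2 = b.(rec X. b.b.(b.X + b.X)) + b.(rec X. b.b.(b.X + b.X)) ⊢ --b--▸ m0
LTS(Q): 3 reachable states
  n0 = rec X. a.b.(b.X + b.X) ⊢ --a--▸ n1
  n1 = b.(b.(rec X. a.b.(b.X + b.X)) + b.(rec X. a.b.(b.X + b.X))) ⊢ --b--▸ n2
  n2 = b.(rec X. a.b.(b.X + b.X)) + b.(rec X. a.b.(b.X + b.X)) ⊢ --b--▸ n0
Trace ⟨b⟩ through P, begin at {m0}:
  after b @ step 1: {m1}
  — P admits the full trace.
Trace ⟨b⟩ through Q, begin at {n0}:
  after b @ step 1: no successor for Q

b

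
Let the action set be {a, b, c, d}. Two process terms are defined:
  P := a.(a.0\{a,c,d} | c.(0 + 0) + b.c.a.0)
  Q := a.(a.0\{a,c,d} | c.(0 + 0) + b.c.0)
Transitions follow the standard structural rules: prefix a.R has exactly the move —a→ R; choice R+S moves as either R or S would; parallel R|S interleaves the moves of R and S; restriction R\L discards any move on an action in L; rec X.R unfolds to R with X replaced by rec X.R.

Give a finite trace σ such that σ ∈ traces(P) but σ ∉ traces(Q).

abca

P's transition system — 8 states:
  p0 = a.(a.0\{a,c,d} | c.(0 + 0) + b.c.a.0) ⊢ --a--▸ p1
  p1 = a.0\{a,c,d} | c.(0 + 0) + b.c.a.0 ⊢ --a--▸ p2, --b--▸ p3, --c--▸ p4
  p2 = 0\{a,c,d} | c.(0 + 0) ⊢ --c--▸ p5
  p3 = c.a.0 ⊢ --c--▸ p6
  p4 = a.0\{a,c,d} | (0 + 0) ⊢ --a--▸ p5
  p5 = 0\{a,c,d} | (0 + 0) ⊢ deadlocked
  p6 = a.0 ⊢ --a--▸ p7
  p7 = 0 ⊢ deadlocked
Q's transition system — 7 states:
  q0 = a.(a.0\{a,c,d} | c.(0 + 0) + b.c.0) ⊢ --a--▸ q1
  q1 = a.0\{a,c,d} | c.(0 + 0) + b.c.0 ⊢ --a--▸ q2, --b--▸ q3, --c--▸ q4
  q2 = 0\{a,c,d} | c.(0 + 0) ⊢ --c--▸ q5
  q3 = c.0 ⊢ --c--▸ q6
  q4 = a.0\{a,c,d} | (0 + 0) ⊢ --a--▸ q5
  q5 = 0\{a,c,d} | (0 + 0) ⊢ deadlocked
  q6 = 0 ⊢ deadlocked
Run σ = ⟨abca⟩ on P: start {p0}
  [1] a ⇒ {p1}
  [2] b ⇒ {p3}
  [3] c ⇒ {p6}
  [4] a ⇒ {p7}
  P completes σ.
Run σ = ⟨abca⟩ on Q: start {q0}
  [1] a ⇒ {q1}
  [2] b ⇒ {q3}
  [3] c ⇒ {q6}
  [4] a ⇒ ∅  — Q cannot continue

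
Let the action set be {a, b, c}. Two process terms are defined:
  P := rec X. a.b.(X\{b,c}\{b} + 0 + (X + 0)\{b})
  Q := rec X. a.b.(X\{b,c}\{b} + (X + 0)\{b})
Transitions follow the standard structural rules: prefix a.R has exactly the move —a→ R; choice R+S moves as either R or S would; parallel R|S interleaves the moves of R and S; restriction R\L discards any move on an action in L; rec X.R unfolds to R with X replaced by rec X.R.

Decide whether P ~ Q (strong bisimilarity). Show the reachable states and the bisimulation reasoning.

P ~ Q

LTS(P): 5 reachable states
  m0 = rec X. a.b.(X\{b,c}\{b} + 0 + (X + 0)\{b}) ⊢ —a→ m1
  m1 = b.((rec X. a.b.(X\{b,c}\{b} + 0 + (X + 0)\{b}))\{b,c}\{b} + 0 + ((rec X. a.b.(X\{b,c}\{b} + 0 + (X + 0)\{b})) + 0)\{b}) ⊢ —b→ m2
  m2 = (rec X. a.b.(X\{b,c}\{b} + 0 + (X + 0)\{b}))\{b,c}\{b} + 0 + ((rec X. a.b.(X\{b,c}\{b} + 0 + (X + 0)\{b})) + 0)\{b} ⊢ —a→ m3, —a→ m4
  m3 = (b.((rec X. a.b.(X\{b,c}\{b} + 0 + (X + 0)\{b}))\{b,c}\{b} + 0 + ((rec X. a.b.(X\{b,c}\{b} + 0 + (X + 0)\{b})) + 0)\{b}))\{b,c}\{b} ⊢ stopped
  m4 = (b.((rec X. a.b.(X\{b,c}\{b} + 0 + (X + 0)\{b}))\{b,c}\{b} + 0 + ((rec X. a.b.(X\{b,c}\{b} + 0 + (X + 0)\{b})) + 0)\{b}))\{b} ⊢ stopped
LTS(Q): 5 reachable states
  n0 = rec X. a.b.(X\{b,c}\{b} + (X + 0)\{b}) ⊢ —a→ n1
  n1 = b.((rec X. a.b.(X\{b,c}\{b} + (X + 0)\{b}))\{b,c}\{b} + ((rec X. a.b.(X\{b,c}\{b} + (X + 0)\{b})) + 0)\{b}) ⊢ —b→ n2
  n2 = (rec X. a.b.(X\{b,c}\{b} + (X + 0)\{b}))\{b,c}\{b} + ((rec X. a.b.(X\{b,c}\{b} + (X + 0)\{b})) + 0)\{b} ⊢ —a→ n3, —a→ n4
  n3 = (b.((rec X. a.b.(X\{b,c}\{b} + (X + 0)\{b}))\{b,c}\{b} + ((rec X. a.b.(X\{b,c}\{b} + (X + 0)\{b})) + 0)\{b}))\{b,c}\{b} ⊢ stopped
  n4 = (b.((rec X. a.b.(X\{b,c}\{b} + (X + 0)\{b}))\{b,c}\{b} + ((rec X. a.b.(X\{b,c}\{b} + (X + 0)\{b})) + 0)\{b}))\{b} ⊢ stopped
Coarsest stable partition (strong bisimilarity classes):
  B0 = {m0, n0}
  B1 = {m1, n1}
  B2 = {m2, n2}
  B3 = {m3, m4, n3, n4}
m0 ∈ B0, n0 ∈ B0 → same block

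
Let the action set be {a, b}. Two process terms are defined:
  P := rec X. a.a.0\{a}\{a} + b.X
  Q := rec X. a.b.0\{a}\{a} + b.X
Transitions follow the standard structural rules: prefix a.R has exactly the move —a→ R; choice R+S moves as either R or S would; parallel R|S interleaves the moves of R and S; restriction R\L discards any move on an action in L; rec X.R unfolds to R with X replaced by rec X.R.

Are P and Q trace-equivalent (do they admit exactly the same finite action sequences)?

P's transition system — 3 states:
  u0 = rec X. a.a.0\{a}\{a} + b.X → -a-> u1, -b-> u0
  u1 = a.0\{a}\{a} → -a-> u2
  u2 = 0\{a}\{a} → ·
Q's transition system — 3 states:
  v0 = rec X. a.b.0\{a}\{a} + b.X → -a-> v1, -b-> v0
  v1 = b.0\{a}\{a} → -b-> v2
  v2 = 0\{a}\{a} → ·
Executing aa from P (initial set {u0}):
  [1] a ⇒ {u1}
  [2] a ⇒ {u2}
  ✓ P
Executing aa from Q (initial set {v0}):
  [1] a ⇒ {v1}
  [2] a ⇒ ∅ (Q stuck)

traces(P) ≠ traces(Q) — witness ⟨aa⟩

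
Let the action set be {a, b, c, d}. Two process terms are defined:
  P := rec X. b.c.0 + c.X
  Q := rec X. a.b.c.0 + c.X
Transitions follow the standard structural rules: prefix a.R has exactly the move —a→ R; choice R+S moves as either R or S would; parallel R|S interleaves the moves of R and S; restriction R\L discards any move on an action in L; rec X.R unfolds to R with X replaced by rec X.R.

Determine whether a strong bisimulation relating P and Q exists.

Reachable graph of P (3 states):
  p0 = rec X. b.c.0 + c.X :: -b-> p1, -c-> p0
  p1 = c.0 :: -c-> p2
  p2 = 0 :: ∅
Reachable graph of Q (4 states):
  q0 = rec X. a.b.c.0 + c.X :: -a-> q1, -c-> q0
  q1 = b.c.0 :: -b-> q2
  q2 = c.0 :: -c-> q3
  q3 = 0 :: ∅
Partition-refinement fixed point:
  B0 = {p0}
  B1 = {p1, q2}
  B2 = {p2, q3}
  B3 = {q0}
  B4 = {q1}
p0 ∈ B0, q0 ∈ B3 → different blocks

not bisimilar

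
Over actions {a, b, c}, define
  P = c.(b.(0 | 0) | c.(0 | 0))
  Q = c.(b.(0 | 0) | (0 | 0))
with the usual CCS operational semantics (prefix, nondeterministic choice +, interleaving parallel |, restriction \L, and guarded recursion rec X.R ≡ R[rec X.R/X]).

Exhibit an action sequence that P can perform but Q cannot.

Reachable graph of P (5 states):
  m0 = c.(b.(0 | 0) | c.(0 | 0)) | --c--▸ m1
  m1 = b.(0 | 0) | c.(0 | 0) | --b--▸ m2, --c--▸ m3
  m2 = 0 | 0 | c.(0 | 0) | --c--▸ m4
  m3 = b.(0 | 0) | (0 | 0) | --b--▸ m4
  m4 = 0 | 0 | (0 | 0) | (no moves)
Reachable graph of Q (3 states):
  n0 = c.(b.(0 | 0) | (0 | 0)) | --c--▸ n1
  n1 = b.(0 | 0) | (0 | 0) | --b--▸ n2
  n2 = 0 | 0 | (0 | 0) | (no moves)
Executing cc from P (initial set {m0}):
  step 1 (c): {m1}
  step 2 (c): {m3}
  P completes σ.
Executing cc from Q (initial set {n0}):
  step 1 (c): {n1}
  step 2 (c): no successor for Q

cc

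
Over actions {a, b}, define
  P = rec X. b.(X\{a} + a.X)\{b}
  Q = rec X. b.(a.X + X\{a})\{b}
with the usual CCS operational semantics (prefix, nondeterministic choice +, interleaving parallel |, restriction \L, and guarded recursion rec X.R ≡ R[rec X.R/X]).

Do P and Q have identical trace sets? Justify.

Reachable graph of P (3 states):
  p0 = rec X. b.(X\{a} + a.X)\{b} | —b→ p1
  p1 = ((rec X. b.(X\{a} + a.X)\{b})\{a} + a.(rec X. b.(X\{a} + a.X)\{b}))\{b} | —a→ p2
  p2 = (rec X. b.(X\{a} + a.X)\{b})\{b} | deadlocked
Reachable graph of Q (3 states):
  q0 = rec X. b.(a.X + X\{a})\{b} | —b→ q1
  q1 = (a.(rec X. b.(a.X + X\{a})\{b}) + (rec X. b.(a.X + X\{a})\{b})\{a})\{b} | —a→ q2
  q2 = (rec X. b.(a.X + X\{a})\{b})\{b} | deadlocked
Coarsest stable partition (strong bisimilarity classes):
  B0 = {p0, q0}
  B1 = {p1, q1}
  B2 = {p2, q2}
p0 ∈ B0, q0 ∈ B0 → same block
Bisimilar ⇒ trace-equivalent.

YES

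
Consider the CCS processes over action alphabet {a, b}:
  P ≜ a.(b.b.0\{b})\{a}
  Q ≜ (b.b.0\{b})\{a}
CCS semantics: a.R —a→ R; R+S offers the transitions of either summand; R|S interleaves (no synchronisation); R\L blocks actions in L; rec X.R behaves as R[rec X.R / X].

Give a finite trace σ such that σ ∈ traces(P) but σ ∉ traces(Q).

a

LTS(P): 4 reachable states
  s0 = a.(b.b.0\{b})\{a} → —a→ s1
  s1 = (b.b.0\{b})\{a} → —b→ s2
  s2 = (b.0\{b})\{a} → —b→ s3
  s3 = 0\{b}\{a} → (no moves)
LTS(Q): 3 reachable states
  t0 = (b.b.0\{b})\{a} → —b→ t1
  t1 = (b.0\{b})\{a} → —b→ t2
  t2 = 0\{b}\{a} → (no moves)
Executing a from P (initial set {s0}):
  [1] a ⇒ {s1}
  — P admits the full trace.
Executing a from Q (initial set {t0}):
  [1] a ⇒ ∅ (Q stuck)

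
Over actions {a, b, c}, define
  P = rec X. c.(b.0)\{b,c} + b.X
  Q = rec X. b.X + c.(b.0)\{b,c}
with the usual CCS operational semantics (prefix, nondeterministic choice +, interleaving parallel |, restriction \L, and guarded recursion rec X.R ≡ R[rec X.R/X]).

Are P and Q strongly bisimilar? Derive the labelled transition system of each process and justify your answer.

bisimilar

LTS(P): 2 reachable states
  p0 = rec X. c.(b.0)\{b,c} + b.X :: --b--▸ p0, --c--▸ p1
  p1 = (b.0)\{b,c} :: ∅
LTS(Q): 2 reachable states
  q0 = rec X. b.X + c.(b.0)\{b,c} :: --b--▸ q0, --c--▸ q1
  q1 = (b.0)\{b,c} :: ∅
Coarsest stable partition (strong bisimilarity classes):
  B0 = {p0, q0}
  B1 = {p1, q1}
p0 ∈ B0, q0 ∈ B0 → same block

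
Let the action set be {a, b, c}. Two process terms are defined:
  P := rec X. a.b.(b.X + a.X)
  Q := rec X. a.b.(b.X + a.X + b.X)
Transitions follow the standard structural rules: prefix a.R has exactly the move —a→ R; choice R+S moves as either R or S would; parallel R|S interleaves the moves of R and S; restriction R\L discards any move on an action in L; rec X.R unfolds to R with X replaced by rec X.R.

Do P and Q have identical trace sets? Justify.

Reachable graph of P (3 states):
  s0 = rec X. a.b.(b.X + a.X) has moves --a--▸ s1
  s1 = b.(b.(rec X. a.b.(b.X + a.X)) + a.(rec X. a.b.(b.X + a.X))) has moves --b--▸ s2
  s2 = b.(rec X. a.b.(b.X + a.X)) + a.(rec X. a.b.(b.X + a.X)) has moves --a--▸ s0, --b--▸ s0
Reachable graph of Q (3 states):
  t0 = rec X. a.b.(b.X + a.X + b.X) has moves --a--▸ t1
  t1 = b.(b.(rec X. a.b.(b.X + a.X + b.X)) + a.(rec X. a.b.(b.X + a.X + b.X)) + b.(rec X. a.b.(b.X + a.X + b.X))) has moves --b--▸ t2
  t2 = b.(rec X. a.b.(b.X + a.X + b.X)) + a.(rec X. a.b.(b.X + a.X + b.X)) + b.(rec X. a.b.(b.X + a.X + b.X)) has moves --a--▸ t0, --b--▸ t0
Bisimilarity quotient blocks:
  B0 = {s0, t0}
  B1 = {s1, t1}
  B2 = {s2, t2}
s0 ∈ B0, t0 ∈ B0 → same block
Bisimilar ⇒ trace-equivalent.

YES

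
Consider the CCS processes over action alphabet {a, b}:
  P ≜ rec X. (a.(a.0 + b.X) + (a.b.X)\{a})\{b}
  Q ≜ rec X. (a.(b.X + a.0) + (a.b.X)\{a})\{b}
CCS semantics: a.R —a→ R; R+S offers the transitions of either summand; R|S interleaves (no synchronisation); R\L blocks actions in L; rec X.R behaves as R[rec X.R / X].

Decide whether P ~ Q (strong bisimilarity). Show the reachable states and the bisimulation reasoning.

Reachable graph of P (3 states):
  u0 = rec X. (a.(a.0 + b.X) + (a.b.X)\{a})\{b} → —a→ u1
  u1 = (a.0 + b.(rec X. (a.(a.0 + b.X) + (a.b.X)\{a})\{b}))\{b} → —a→ u2
  u2 = 0\{b} → stopped
Reachable graph of Q (3 states):
  v0 = rec X. (a.(b.X + a.0) + (a.b.X)\{a})\{b} → —a→ v1
  v1 = (b.(rec X. (a.(b.X + a.0) + (a.b.X)\{a})\{b}) + a.0)\{b} → —a→ v2
  v2 = 0\{b} → stopped
Bisimilarity quotient blocks:
  B0 = {u0, v0}
  B1 = {u1, v1}
  B2 = {u2, v2}
u0 ∈ B0, v0 ∈ B0 → same block

P ~ Q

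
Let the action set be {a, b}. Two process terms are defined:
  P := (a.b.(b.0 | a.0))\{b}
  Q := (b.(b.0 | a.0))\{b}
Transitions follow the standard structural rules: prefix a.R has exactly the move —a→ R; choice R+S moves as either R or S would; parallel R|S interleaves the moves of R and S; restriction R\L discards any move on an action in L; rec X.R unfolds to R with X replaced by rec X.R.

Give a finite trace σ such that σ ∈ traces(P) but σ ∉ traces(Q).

P's transition system — 2 states:
  u0 = (a.b.(b.0 | a.0))\{b} → ··a··> u1
  u1 = (b.(b.0 | a.0))\{b} → ·
Q's transition system — 1 states:
  v0 = (b.(b.0 | a.0))\{b} → ·
Trace ⟨a⟩ through P, begin at {u0}:
  after a @ step 1: {u1}
  P completes σ.
Trace ⟨a⟩ through Q, begin at {v0}:
  after a @ step 1: ∅  — Q cannot continue

a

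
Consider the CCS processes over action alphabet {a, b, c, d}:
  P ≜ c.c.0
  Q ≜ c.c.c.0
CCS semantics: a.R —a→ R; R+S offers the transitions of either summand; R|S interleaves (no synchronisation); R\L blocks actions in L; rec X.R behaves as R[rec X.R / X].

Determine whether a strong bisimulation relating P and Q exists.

not bisimilar

Reachable graph of P (3 states):
  m0 = c.c.0 → -c-> m1
  m1 = c.0 → -c-> m2
  m2 = 0 → (no moves)
Reachable graph of Q (4 states):
  n0 = c.c.c.0 → -c-> n1
  n1 = c.c.0 → -c-> n2
  n2 = c.0 → -c-> n3
  n3 = 0 → (no moves)
Partition-refinement fixed point:
  B0 = {m0, n1}
  B1 = {m1, n2}
  B2 = {m2, n3}
  B3 = {n0}
m0 ∈ B0, n0 ∈ B3 → different blocks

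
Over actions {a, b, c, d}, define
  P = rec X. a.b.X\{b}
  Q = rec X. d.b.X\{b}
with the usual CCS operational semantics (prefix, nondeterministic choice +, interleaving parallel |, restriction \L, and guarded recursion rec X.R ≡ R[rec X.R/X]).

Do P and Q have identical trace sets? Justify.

traces(P) ≠ traces(Q) — witness ⟨a⟩

Reachable graph of P (4 states):
  p0 = rec X. a.b.X\{b} has moves -a-> p1
  p1 = b.(rec X. a.b.X\{b})\{b} has moves -b-> p2
  p2 = (rec X. a.b.X\{b})\{b} has moves -a-> p3
  p3 = (b.(rec X. a.b.X\{b})\{b})\{b} has moves ·
Reachable graph of Q (4 states):
  q0 = rec X. d.b.X\{b} has moves -d-> q1
  q1 = b.(rec X. d.b.X\{b})\{b} has moves -b-> q2
  q2 = (rec X. d.b.X\{b})\{b} has moves -d-> q3
  q3 = (b.(rec X. d.b.X\{b})\{b})\{b} has moves ·
Executing a from P (initial set {p0}):
  step 1 (a): {p1}
  ✓ P
Executing a from Q (initial set {q0}):
  step 1 (a): no successor for Q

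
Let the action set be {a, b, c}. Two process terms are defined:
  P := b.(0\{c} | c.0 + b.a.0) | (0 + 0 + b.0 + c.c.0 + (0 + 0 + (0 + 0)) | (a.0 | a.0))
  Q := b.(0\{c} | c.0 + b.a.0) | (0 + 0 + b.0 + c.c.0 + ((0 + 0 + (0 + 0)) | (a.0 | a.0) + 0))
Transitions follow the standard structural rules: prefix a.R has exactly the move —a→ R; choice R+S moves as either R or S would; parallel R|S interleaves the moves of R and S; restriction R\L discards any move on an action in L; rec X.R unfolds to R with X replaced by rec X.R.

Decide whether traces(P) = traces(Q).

Reachable graph of P (30 states):
  m0 = b.(0\{c} | c.0 + b.a.0) | (0 + 0 + b.0 + c.c.0 + (0 + 0 + (0 + 0)) | (a.0 | a.0)) → =a=> m1, =a=> m2, =b=> m3, =b=> m4, =c=> m5
  m1 = b.(0\{c} | c.0 + b.a.0) | ((0 + 0 + (0 + 0)) | (0 | a.0)) → =a=> m6, =b=> m7
  m2 = b.(0\{c} | c.0 + b.a.0) | ((0 + 0 + (0 + 0)) | (a.0 | 0)) → =a=> m6, =b=> m8
  m3 = (0\{c} | c.0 + b.a.0) | (0 + 0 + b.0 + c.c.0 + (0 + 0 + (0 + 0)) | (a.0 | a.0)) → =a=> m7, =a=> m8, =b=> m10, =b=> m9, =c=> m11, =c=> m12
  m4 = b.(0\{c} | c.0 + b.a.0) | 0 → =b=> m9
  m5 = b.(0\{c} | c.0 + b.a.0) | c.0 → =b=> m11, =c=> m4
  m6 = b.(0\{c} | c.0 + b.a.0) | ((0 + 0 + (0 + 0)) | (0 | 0)) → =b=> m13
  m7 = (0\{c} | c.0 + b.a.0) | ((0 + 0 + (0 + 0)) | (0 | a.0)) → =a=> m13, =b=> m14, =c=> m15
  m8 = (0\{c} | c.0 + b.a.0) | ((0 + 0 + (0 + 0)) | (a.0 | 0)) → =a=> m13, =b=> m16, =c=> m17
  m9 = (0\{c} | c.0 + b.a.0) | 0 → =b=> m18, =c=> m19
  m10 = a.0 | (0 + 0 + b.0 + c.c.0 + (0 + 0 + (0 + 0)) | (a.0 | a.0)) → =a=> m14, =a=> m16, =a=> m20, =b=> m18, =c=> m21
  m11 = (0\{c} | c.0 + b.a.0) | c.0 → =b=> m21, =c=> m22, =c=> m9
  m12 = 0\{c} | 0 | (0 + 0 + b.0 + c.c.0 + (0 + 0 + (0 + 0)) | (a.0 | a.0)) → =a=> m15, =a=> m17, =b=> m19, =c=> m22
  m13 = (0\{c} | c.0 + b.a.0) | ((0 + 0 + (0 + 0)) | (0 | 0)) → =b=> m23, =c=> m24
  m14 = a.0 | ((0 + 0 + (0 + 0)) | (0 | a.0)) → =a=> m23, =a=> m25
  m15 = 0\{c} | 0 | ((0 + 0 + (0 + 0)) | (0 | a.0)) → =a=> m24
  m16 = a.0 | ((0 + 0 + (0 + 0)) | (a.0 | 0)) → =a=> m23, =a=> m26
  m17 = 0\{c} | 0 | ((0 + 0 + (0 + 0)) | (a.0 | 0)) → =a=> m24
  m18 = a.0 | 0 → =a=> m27
  m19 = 0\{c} | 0 | 0 → ∅
  m20 = 0 | (0 + 0 + b.0 + c.c.0 + (0 + 0 + (0 + 0)) | (a.0 | a.0)) → =a=> m25, =a=> m26, =b=> m27, =c=> m28
  m21 = a.0 | c.0 → =a=> m28, =c=> m18
  m22 = 0\{c} | 0 | c.0 → =c=> m19
  m23 = a.0 | ((0 + 0 + (0 + 0)) | (0 | 0)) → =a=> m29
  m24 = 0\{c} | 0 | ((0 + 0 + (0 + 0)) | (0 | 0)) → ∅
  m25 = 0 | ((0 + 0 + (0 + 0)) | (0 | a.0)) → =a=> m29
  m26 = 0 | ((0 + 0 + (0 + 0)) | (a.0 | 0)) → =a=> m29
  m27 = 0 | 0 → ∅
  m28 = 0 | c.0 → =c=> m27
  m29 = 0 | ((0 + 0 + (0 + 0)) | (0 | 0)) → ∅
Reachable graph of Q (30 states):
  n0 = b.(0\{c} | c.0 + b.a.0) | (0 + 0 + b.0 + c.c.0 + ((0 + 0 + (0 + 0)) | (a.0 | a.0) + 0)) → =a=> n1, =a=> n2, =b=> n3, =b=> n4, =c=> n5
  n1 = b.(0\{c} | c.0 + b.a.0) | ((0 + 0 + (0 + 0)) | (0 | a.0)) → =a=> n6, =b=> n7
  n2 = b.(0\{c} | c.0 + b.a.0) | ((0 + 0 + (0 + 0)) | (a.0 | 0)) → =a=> n6, =b=> n8
  n3 = (0\{c} | c.0 + b.a.0) | (0 + 0 + b.0 + c.c.0 + ((0 + 0 + (0 + 0)) | (a.0 | a.0) + 0)) → =a=> n7, =a=> n8, =b=> n10, =b=> n9, =c=> n11, =c=> n12
  n4 = b.(0\{c} | c.0 + b.a.0) | 0 → =b=> n9
  n5 = b.(0\{c} | c.0 + b.a.0) | c.0 → =b=> n11, =c=> n4
  n6 = b.(0\{c} | c.0 + b.a.0) | ((0 + 0 + (0 + 0)) | (0 | 0)) → =b=> n13
  n7 = (0\{c} | c.0 + b.a.0) | ((0 + 0 + (0 + 0)) | (0 | a.0)) → =a=> n13, =b=> n14, =c=> n15
  n8 = (0\{c} | c.0 + b.a.0) | ((0 + 0 + (0 + 0)) | (a.0 | 0)) → =a=> n13, =b=> n16, =c=> n17
  n9 = (0\{c} | c.0 + b.a.0) | 0 → =b=> n18, =c=> n19
  n10 = a.0 | (0 + 0 + b.0 + c.c.0 + ((0 + 0 + (0 + 0)) | (a.0 | a.0) + 0)) → =a=> n14, =a=> n16, =a=> n20, =b=> n18, =c=> n21
  n11 = (0\{c} | c.0 + b.a.0) | c.0 → =b=> n21, =c=> n22, =c=> n9
  n12 = 0\{c} | 0 | (0 + 0 + b.0 + c.c.0 + ((0 + 0 + (0 + 0)) | (a.0 | a.0) + 0)) → =a=> n15, =a=> n17, =b=> n19, =c=> n22
  n13 = (0\{c} | c.0 + b.a.0) | ((0 + 0 + (0 + 0)) | (0 | 0)) → =b=> n23, =c=> n24
  n14 = a.0 | ((0 + 0 + (0 + 0)) | (0 | a.0)) → =a=> n23, =a=> n25
  n15 = 0\{c} | 0 | ((0 + 0 + (0 + 0)) | (0 | a.0)) → =a=> n24
  n16 = a.0 | ((0 + 0 + (0 + 0)) | (a.0 | 0)) → =a=> n23, =a=> n26
  n17 = 0\{c} | 0 | ((0 + 0 + (0 + 0)) | (a.0 | 0)) → =a=> n24
  n18 = a.0 | 0 → =a=> n27
  n19 = 0\{c} | 0 | 0 → ∅
  n20 = 0 | (0 + 0 + b.0 + c.c.0 + ((0 + 0 + (0 + 0)) | (a.0 | a.0) + 0)) → =a=> n25, =a=> n26, =b=> n27, =c=> n28
  n21 = a.0 | c.0 → =a=> n28, =c=> n18
  n22 = 0\{c} | 0 | c.0 → =c=> n19
  n23 = a.0 | ((0 + 0 + (0 + 0)) | (0 | 0)) → =a=> n29
  n24 = 0\{c} | 0 | ((0 + 0 + (0 + 0)) | (0 | 0)) → ∅
  n25 = 0 | ((0 + 0 + (0 + 0)) | (0 | a.0)) → =a=> n29
  n26 = 0 | ((0 + 0 + (0 + 0)) | (a.0 | 0)) → =a=> n29
  n27 = 0 | 0 → ∅
  n28 = 0 | c.0 → =c=> n27
  n29 = 0 | ((0 + 0 + (0 + 0)) | (0 | 0)) → ∅
Bisimilarity quotient blocks:
  B0 = {m0, n0}
  B1 = {m3, n3}
  B2 = {m7, m8, n7, n8}
  B3 = {m14, m16, n14, n16}
  B4 = {m15, m17, m18, m23, m25, m26, n15, n17, n18, n23, n25, n26}
  B5 = {m19, m24, m27, m29, n19, n24, n27, n29}
  B6 = {m13, m9, n13, n9}
  B7 = {m12, m20, n12, n20}
  B8 = {m22, m28, n22, n28}
  B9 = {m11, n11}
  B10 = {m21, n21}
  B11 = {m10, n10}
  B12 = {m1, m2, n1, n2}
  B13 = {m4, m6, n4, n6}
  B14 = {m5, n5}
m0 ∈ B0, n0 ∈ B0 → same block
Bisimilar ⇒ trace-equivalent.

traces(P) = traces(Q)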